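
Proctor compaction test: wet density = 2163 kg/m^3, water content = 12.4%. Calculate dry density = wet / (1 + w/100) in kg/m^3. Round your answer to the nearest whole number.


Step 1: Dry density = wet density / (1 + w/100)
Step 2: Dry density = 2163 / (1 + 12.4/100)
Step 3: Dry density = 2163 / 1.124
Step 4: Dry density = 1924 kg/m^3

1924


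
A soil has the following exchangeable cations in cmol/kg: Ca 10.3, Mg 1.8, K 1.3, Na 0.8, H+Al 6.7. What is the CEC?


Step 1: CEC = Ca + Mg + K + Na + (H+Al)
Step 2: CEC = 10.3 + 1.8 + 1.3 + 0.8 + 6.7
Step 3: CEC = 20.9 cmol/kg

20.9


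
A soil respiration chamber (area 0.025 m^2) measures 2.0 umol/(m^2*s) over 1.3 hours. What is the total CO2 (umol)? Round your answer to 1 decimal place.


Step 1: Convert time to seconds: 1.3 hr * 3600 = 4680.0 s
Step 2: Total = flux * area * time_s
Step 3: Total = 2.0 * 0.025 * 4680.0
Step 4: Total = 234.0 umol

234.0


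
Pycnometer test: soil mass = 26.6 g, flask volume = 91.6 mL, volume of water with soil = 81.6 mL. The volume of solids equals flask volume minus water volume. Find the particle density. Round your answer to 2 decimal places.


Step 1: Volume of solids = flask volume - water volume with soil
Step 2: V_solids = 91.6 - 81.6 = 10.0 mL
Step 3: Particle density = mass / V_solids = 26.6 / 10.0 = 2.66 g/cm^3

2.66


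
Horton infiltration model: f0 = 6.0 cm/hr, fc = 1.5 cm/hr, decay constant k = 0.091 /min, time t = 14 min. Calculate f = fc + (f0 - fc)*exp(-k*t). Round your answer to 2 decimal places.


Step 1: f = fc + (f0 - fc) * exp(-k * t)
Step 2: exp(-0.091 * 14) = 0.279711
Step 3: f = 1.5 + (6.0 - 1.5) * 0.279711
Step 4: f = 1.5 + 4.5 * 0.279711
Step 5: f = 2.76 cm/hr

2.76


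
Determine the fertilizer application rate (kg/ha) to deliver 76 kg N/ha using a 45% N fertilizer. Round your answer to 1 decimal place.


Step 1: Fertilizer rate = target N / (N content / 100)
Step 2: Rate = 76 / (45 / 100)
Step 3: Rate = 76 / 0.45
Step 4: Rate = 168.9 kg/ha

168.9


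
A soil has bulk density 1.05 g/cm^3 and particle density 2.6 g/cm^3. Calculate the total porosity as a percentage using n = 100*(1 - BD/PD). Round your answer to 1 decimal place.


Step 1: Formula: n = 100 * (1 - BD / PD)
Step 2: n = 100 * (1 - 1.05 / 2.6)
Step 3: n = 100 * (1 - 0.40385)
Step 4: n = 59.6%

59.6


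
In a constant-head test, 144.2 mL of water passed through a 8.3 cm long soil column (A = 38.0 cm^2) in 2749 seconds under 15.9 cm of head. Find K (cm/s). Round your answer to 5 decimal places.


Step 1: K = Q * L / (A * t * h)
Step 2: Numerator = 144.2 * 8.3 = 1196.86
Step 3: Denominator = 38.0 * 2749 * 15.9 = 1660945.8
Step 4: K = 1196.86 / 1660945.8 = 0.00072 cm/s

0.00072


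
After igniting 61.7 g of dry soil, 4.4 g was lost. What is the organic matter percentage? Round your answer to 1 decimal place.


Step 1: OM% = 100 * LOI / sample mass
Step 2: OM = 100 * 4.4 / 61.7
Step 3: OM = 7.1%

7.1


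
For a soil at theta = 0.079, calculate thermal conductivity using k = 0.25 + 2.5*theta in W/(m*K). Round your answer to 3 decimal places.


Step 1: k = 0.25 + 2.5 * theta
Step 2: k = 0.25 + 2.5 * 0.079
Step 3: k = 0.25 + 0.198
Step 4: k = 0.448 W/(m*K)

0.448


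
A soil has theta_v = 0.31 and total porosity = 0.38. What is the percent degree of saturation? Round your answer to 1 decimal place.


Step 1: S = 100 * theta_v / n
Step 2: S = 100 * 0.31 / 0.38
Step 3: S = 81.6%

81.6


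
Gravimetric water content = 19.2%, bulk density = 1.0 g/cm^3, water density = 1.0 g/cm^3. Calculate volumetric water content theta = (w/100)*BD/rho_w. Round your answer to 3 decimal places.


Step 1: theta = (w / 100) * BD / rho_w
Step 2: theta = (19.2 / 100) * 1.0 / 1.0
Step 3: theta = 0.192 * 1.0
Step 4: theta = 0.192

0.192


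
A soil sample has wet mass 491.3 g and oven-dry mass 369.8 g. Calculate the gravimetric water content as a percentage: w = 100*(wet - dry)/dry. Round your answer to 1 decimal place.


Step 1: Water mass = wet - dry = 491.3 - 369.8 = 121.5 g
Step 2: w = 100 * water mass / dry mass
Step 3: w = 100 * 121.5 / 369.8 = 32.9%

32.9


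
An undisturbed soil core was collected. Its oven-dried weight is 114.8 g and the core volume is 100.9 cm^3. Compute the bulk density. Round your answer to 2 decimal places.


Step 1: Identify the formula: BD = dry mass / volume
Step 2: Substitute values: BD = 114.8 / 100.9
Step 3: BD = 1.14 g/cm^3

1.14


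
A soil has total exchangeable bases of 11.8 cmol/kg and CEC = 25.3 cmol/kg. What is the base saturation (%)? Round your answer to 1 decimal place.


Step 1: BS = 100 * (sum of bases) / CEC
Step 2: BS = 100 * 11.8 / 25.3
Step 3: BS = 46.6%

46.6


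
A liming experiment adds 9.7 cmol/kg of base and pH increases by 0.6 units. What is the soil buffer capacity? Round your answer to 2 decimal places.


Step 1: BC = change in base / change in pH
Step 2: BC = 9.7 / 0.6
Step 3: BC = 16.17 cmol/(kg*pH unit)

16.17


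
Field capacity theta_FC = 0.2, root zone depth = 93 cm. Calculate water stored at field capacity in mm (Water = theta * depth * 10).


Step 1: Water (mm) = theta_FC * depth (cm) * 10
Step 2: Water = 0.2 * 93 * 10
Step 3: Water = 186.0 mm

186.0


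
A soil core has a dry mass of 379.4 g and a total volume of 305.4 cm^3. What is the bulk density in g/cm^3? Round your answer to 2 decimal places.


Step 1: Identify the formula: BD = dry mass / volume
Step 2: Substitute values: BD = 379.4 / 305.4
Step 3: BD = 1.24 g/cm^3

1.24


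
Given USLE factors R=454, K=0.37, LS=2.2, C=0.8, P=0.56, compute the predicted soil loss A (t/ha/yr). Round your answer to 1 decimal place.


Step 1: A = R * K * LS * C * P
Step 2: R * K = 454 * 0.37 = 167.98
Step 3: (R*K) * LS = 167.98 * 2.2 = 369.556
Step 4: * C * P = 369.556 * 0.8 * 0.56 = 165.6
Step 5: A = 165.6 t/(ha*yr)

165.6


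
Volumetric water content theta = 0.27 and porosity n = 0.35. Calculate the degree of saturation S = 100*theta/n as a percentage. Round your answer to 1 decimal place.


Step 1: S = 100 * theta_v / n
Step 2: S = 100 * 0.27 / 0.35
Step 3: S = 77.1%

77.1


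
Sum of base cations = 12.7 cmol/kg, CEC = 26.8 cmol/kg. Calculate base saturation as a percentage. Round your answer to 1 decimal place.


Step 1: BS = 100 * (sum of bases) / CEC
Step 2: BS = 100 * 12.7 / 26.8
Step 3: BS = 47.4%

47.4


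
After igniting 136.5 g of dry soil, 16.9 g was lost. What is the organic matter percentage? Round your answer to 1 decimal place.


Step 1: OM% = 100 * LOI / sample mass
Step 2: OM = 100 * 16.9 / 136.5
Step 3: OM = 12.4%

12.4


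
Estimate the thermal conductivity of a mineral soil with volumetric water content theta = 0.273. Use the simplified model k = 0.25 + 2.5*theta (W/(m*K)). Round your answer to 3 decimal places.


Step 1: k = 0.25 + 2.5 * theta
Step 2: k = 0.25 + 2.5 * 0.273
Step 3: k = 0.25 + 0.683
Step 4: k = 0.933 W/(m*K)

0.933


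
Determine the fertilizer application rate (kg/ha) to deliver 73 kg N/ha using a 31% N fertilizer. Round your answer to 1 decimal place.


Step 1: Fertilizer rate = target N / (N content / 100)
Step 2: Rate = 73 / (31 / 100)
Step 3: Rate = 73 / 0.31
Step 4: Rate = 235.5 kg/ha

235.5


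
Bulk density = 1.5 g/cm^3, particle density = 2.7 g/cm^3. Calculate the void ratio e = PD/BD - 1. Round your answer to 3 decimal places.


Step 1: e = PD / BD - 1
Step 2: e = 2.7 / 1.5 - 1
Step 3: e = 1.8 - 1
Step 4: e = 0.8

0.8


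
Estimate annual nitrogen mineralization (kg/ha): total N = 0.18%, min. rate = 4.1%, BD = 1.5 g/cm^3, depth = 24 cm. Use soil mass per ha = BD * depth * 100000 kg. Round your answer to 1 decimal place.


Step 1: Soil mass per ha = BD * depth * 100000 = 1.5 * 24 * 100000 = 3600000 kg
Step 2: Total N pool = soil mass * N%/100 = 3600000 * 0.18/100 = 6480.0 kg/ha
Step 3: N mineralized = N pool * rate%/100 = 6480.0 * 4.1/100 = 265.7 kg/ha/yr

265.7


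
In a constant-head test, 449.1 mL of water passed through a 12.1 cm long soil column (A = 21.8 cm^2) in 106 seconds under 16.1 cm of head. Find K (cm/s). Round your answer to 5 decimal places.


Step 1: K = Q * L / (A * t * h)
Step 2: Numerator = 449.1 * 12.1 = 5434.11
Step 3: Denominator = 21.8 * 106 * 16.1 = 37203.88
Step 4: K = 5434.11 / 37203.88 = 0.14606 cm/s

0.14606


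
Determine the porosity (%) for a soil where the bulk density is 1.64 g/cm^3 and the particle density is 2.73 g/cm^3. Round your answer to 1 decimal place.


Step 1: Formula: n = 100 * (1 - BD / PD)
Step 2: n = 100 * (1 - 1.64 / 2.73)
Step 3: n = 100 * (1 - 0.60073)
Step 4: n = 39.9%

39.9


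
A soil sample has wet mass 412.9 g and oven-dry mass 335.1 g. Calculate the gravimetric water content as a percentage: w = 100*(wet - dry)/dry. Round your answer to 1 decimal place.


Step 1: Water mass = wet - dry = 412.9 - 335.1 = 77.8 g
Step 2: w = 100 * water mass / dry mass
Step 3: w = 100 * 77.8 / 335.1 = 23.2%

23.2


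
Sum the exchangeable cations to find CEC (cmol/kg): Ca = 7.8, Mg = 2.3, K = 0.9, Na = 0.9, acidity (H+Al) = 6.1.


Step 1: CEC = Ca + Mg + K + Na + (H+Al)
Step 2: CEC = 7.8 + 2.3 + 0.9 + 0.9 + 6.1
Step 3: CEC = 18.0 cmol/kg

18.0


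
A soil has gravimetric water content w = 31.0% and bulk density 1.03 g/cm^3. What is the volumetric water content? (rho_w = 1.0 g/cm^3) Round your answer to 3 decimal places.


Step 1: theta = (w / 100) * BD / rho_w
Step 2: theta = (31.0 / 100) * 1.03 / 1.0
Step 3: theta = 0.31 * 1.03
Step 4: theta = 0.319

0.319


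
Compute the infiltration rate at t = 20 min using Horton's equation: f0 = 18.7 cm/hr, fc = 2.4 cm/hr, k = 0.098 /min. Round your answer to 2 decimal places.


Step 1: f = fc + (f0 - fc) * exp(-k * t)
Step 2: exp(-0.098 * 20) = 0.140858
Step 3: f = 2.4 + (18.7 - 2.4) * 0.140858
Step 4: f = 2.4 + 16.3 * 0.140858
Step 5: f = 4.7 cm/hr

4.7


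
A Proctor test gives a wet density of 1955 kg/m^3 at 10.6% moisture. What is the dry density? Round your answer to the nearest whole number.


Step 1: Dry density = wet density / (1 + w/100)
Step 2: Dry density = 1955 / (1 + 10.6/100)
Step 3: Dry density = 1955 / 1.106
Step 4: Dry density = 1768 kg/m^3

1768


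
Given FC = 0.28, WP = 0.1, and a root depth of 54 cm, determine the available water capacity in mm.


Step 1: Available water = (FC - WP) * depth * 10
Step 2: AW = (0.28 - 0.1) * 54 * 10
Step 3: AW = 0.18 * 54 * 10
Step 4: AW = 97.2 mm

97.2


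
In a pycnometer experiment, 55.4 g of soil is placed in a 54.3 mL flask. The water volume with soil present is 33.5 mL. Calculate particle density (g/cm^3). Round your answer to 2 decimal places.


Step 1: Volume of solids = flask volume - water volume with soil
Step 2: V_solids = 54.3 - 33.5 = 20.8 mL
Step 3: Particle density = mass / V_solids = 55.4 / 20.8 = 2.66 g/cm^3

2.66


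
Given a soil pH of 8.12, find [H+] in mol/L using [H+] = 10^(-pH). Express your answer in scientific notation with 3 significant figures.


Step 1: [H+] = 10^(-pH)
Step 2: [H+] = 10^(-8.12)
Step 3: [H+] = 7.59e-09 mol/L

7.59e-09


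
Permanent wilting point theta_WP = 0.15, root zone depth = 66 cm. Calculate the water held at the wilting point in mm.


Step 1: Water (mm) = theta_WP * depth * 10
Step 2: Water = 0.15 * 66 * 10
Step 3: Water = 99.0 mm

99.0


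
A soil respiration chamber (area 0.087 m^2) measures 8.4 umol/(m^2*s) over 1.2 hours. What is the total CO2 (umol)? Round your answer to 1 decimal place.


Step 1: Convert time to seconds: 1.2 hr * 3600 = 4320.0 s
Step 2: Total = flux * area * time_s
Step 3: Total = 8.4 * 0.087 * 4320.0
Step 4: Total = 3157.1 umol

3157.1


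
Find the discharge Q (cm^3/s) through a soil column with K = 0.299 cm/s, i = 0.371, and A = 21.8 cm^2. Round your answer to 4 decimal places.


Step 1: Apply Darcy's law: Q = K * i * A
Step 2: Q = 0.299 * 0.371 * 21.8
Step 3: Q = 2.4183 cm^3/s

2.4183


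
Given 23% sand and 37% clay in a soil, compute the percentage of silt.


Step 1: sand + silt + clay = 100%
Step 2: silt = 100 - sand - clay
Step 3: silt = 100 - 23 - 37
Step 4: silt = 40%

40


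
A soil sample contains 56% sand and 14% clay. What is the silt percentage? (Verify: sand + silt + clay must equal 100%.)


Step 1: sand + silt + clay = 100%
Step 2: silt = 100 - sand - clay
Step 3: silt = 100 - 56 - 14
Step 4: silt = 30%

30


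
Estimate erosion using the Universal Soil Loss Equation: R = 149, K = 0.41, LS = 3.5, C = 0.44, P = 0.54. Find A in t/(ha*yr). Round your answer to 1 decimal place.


Step 1: A = R * K * LS * C * P
Step 2: R * K = 149 * 0.41 = 61.09
Step 3: (R*K) * LS = 61.09 * 3.5 = 213.815
Step 4: * C * P = 213.815 * 0.44 * 0.54 = 50.8
Step 5: A = 50.8 t/(ha*yr)

50.8


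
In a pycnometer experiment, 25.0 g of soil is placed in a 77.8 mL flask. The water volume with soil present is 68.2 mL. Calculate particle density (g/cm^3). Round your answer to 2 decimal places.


Step 1: Volume of solids = flask volume - water volume with soil
Step 2: V_solids = 77.8 - 68.2 = 9.6 mL
Step 3: Particle density = mass / V_solids = 25.0 / 9.6 = 2.6 g/cm^3

2.6


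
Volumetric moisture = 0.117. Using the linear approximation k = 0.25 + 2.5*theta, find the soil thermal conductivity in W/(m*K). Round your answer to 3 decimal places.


Step 1: k = 0.25 + 2.5 * theta
Step 2: k = 0.25 + 2.5 * 0.117
Step 3: k = 0.25 + 0.293
Step 4: k = 0.543 W/(m*K)

0.543


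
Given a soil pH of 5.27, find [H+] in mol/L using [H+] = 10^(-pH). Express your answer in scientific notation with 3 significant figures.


Step 1: [H+] = 10^(-pH)
Step 2: [H+] = 10^(-5.27)
Step 3: [H+] = 5.37e-06 mol/L

5.37e-06


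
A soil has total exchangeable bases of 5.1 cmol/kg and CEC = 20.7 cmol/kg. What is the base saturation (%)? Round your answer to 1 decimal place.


Step 1: BS = 100 * (sum of bases) / CEC
Step 2: BS = 100 * 5.1 / 20.7
Step 3: BS = 24.6%

24.6


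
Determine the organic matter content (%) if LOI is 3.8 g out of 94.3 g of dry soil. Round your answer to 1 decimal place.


Step 1: OM% = 100 * LOI / sample mass
Step 2: OM = 100 * 3.8 / 94.3
Step 3: OM = 4.0%

4.0


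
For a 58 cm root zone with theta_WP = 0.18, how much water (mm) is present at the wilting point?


Step 1: Water (mm) = theta_WP * depth * 10
Step 2: Water = 0.18 * 58 * 10
Step 3: Water = 104.4 mm

104.4


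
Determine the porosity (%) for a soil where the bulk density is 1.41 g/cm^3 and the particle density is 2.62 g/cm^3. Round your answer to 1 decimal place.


Step 1: Formula: n = 100 * (1 - BD / PD)
Step 2: n = 100 * (1 - 1.41 / 2.62)
Step 3: n = 100 * (1 - 0.53817)
Step 4: n = 46.2%

46.2


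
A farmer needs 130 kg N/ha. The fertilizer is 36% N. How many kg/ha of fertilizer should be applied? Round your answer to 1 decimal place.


Step 1: Fertilizer rate = target N / (N content / 100)
Step 2: Rate = 130 / (36 / 100)
Step 3: Rate = 130 / 0.36
Step 4: Rate = 361.1 kg/ha

361.1


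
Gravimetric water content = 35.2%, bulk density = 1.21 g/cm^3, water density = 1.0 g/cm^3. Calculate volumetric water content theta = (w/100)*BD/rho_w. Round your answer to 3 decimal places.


Step 1: theta = (w / 100) * BD / rho_w
Step 2: theta = (35.2 / 100) * 1.21 / 1.0
Step 3: theta = 0.352 * 1.21
Step 4: theta = 0.426

0.426


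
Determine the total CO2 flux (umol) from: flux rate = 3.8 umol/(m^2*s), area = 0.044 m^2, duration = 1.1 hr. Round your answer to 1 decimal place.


Step 1: Convert time to seconds: 1.1 hr * 3600 = 3960.0 s
Step 2: Total = flux * area * time_s
Step 3: Total = 3.8 * 0.044 * 3960.0
Step 4: Total = 662.1 umol

662.1


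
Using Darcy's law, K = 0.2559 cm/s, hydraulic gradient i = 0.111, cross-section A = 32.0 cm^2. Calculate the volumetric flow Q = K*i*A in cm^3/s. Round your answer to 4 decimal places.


Step 1: Apply Darcy's law: Q = K * i * A
Step 2: Q = 0.2559 * 0.111 * 32.0
Step 3: Q = 0.909 cm^3/s

0.909


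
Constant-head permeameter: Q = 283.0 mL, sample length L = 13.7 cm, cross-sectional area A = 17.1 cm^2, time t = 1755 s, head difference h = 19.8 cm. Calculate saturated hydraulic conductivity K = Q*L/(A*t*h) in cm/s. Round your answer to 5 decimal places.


Step 1: K = Q * L / (A * t * h)
Step 2: Numerator = 283.0 * 13.7 = 3877.1
Step 3: Denominator = 17.1 * 1755 * 19.8 = 594207.9
Step 4: K = 3877.1 / 594207.9 = 0.00652 cm/s

0.00652


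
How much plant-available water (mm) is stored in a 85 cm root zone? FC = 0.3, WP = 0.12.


Step 1: Available water = (FC - WP) * depth * 10
Step 2: AW = (0.3 - 0.12) * 85 * 10
Step 3: AW = 0.18 * 85 * 10
Step 4: AW = 153.0 mm

153.0


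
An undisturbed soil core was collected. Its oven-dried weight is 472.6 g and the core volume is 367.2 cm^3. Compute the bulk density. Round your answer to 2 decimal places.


Step 1: Identify the formula: BD = dry mass / volume
Step 2: Substitute values: BD = 472.6 / 367.2
Step 3: BD = 1.29 g/cm^3

1.29


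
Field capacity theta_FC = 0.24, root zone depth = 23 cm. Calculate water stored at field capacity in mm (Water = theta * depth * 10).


Step 1: Water (mm) = theta_FC * depth (cm) * 10
Step 2: Water = 0.24 * 23 * 10
Step 3: Water = 55.2 mm

55.2


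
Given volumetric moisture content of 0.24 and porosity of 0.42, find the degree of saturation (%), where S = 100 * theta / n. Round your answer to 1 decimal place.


Step 1: S = 100 * theta_v / n
Step 2: S = 100 * 0.24 / 0.42
Step 3: S = 57.1%

57.1


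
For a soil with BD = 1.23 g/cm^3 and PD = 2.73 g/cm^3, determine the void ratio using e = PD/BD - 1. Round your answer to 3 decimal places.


Step 1: e = PD / BD - 1
Step 2: e = 2.73 / 1.23 - 1
Step 3: e = 2.21951 - 1
Step 4: e = 1.22

1.22


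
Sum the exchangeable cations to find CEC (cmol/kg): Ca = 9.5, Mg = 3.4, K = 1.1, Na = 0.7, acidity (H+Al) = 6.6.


Step 1: CEC = Ca + Mg + K + Na + (H+Al)
Step 2: CEC = 9.5 + 3.4 + 1.1 + 0.7 + 6.6
Step 3: CEC = 21.3 cmol/kg

21.3


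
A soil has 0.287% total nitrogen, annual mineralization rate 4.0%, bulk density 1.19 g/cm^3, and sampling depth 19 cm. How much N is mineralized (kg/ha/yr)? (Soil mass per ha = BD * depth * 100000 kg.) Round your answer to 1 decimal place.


Step 1: Soil mass per ha = BD * depth * 100000 = 1.19 * 19 * 100000 = 2261000 kg
Step 2: Total N pool = soil mass * N%/100 = 2261000 * 0.287/100 = 6489.07 kg/ha
Step 3: N mineralized = N pool * rate%/100 = 6489.07 * 4.0/100 = 259.6 kg/ha/yr

259.6


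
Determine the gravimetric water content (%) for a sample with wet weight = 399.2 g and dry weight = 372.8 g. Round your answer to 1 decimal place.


Step 1: Water mass = wet - dry = 399.2 - 372.8 = 26.4 g
Step 2: w = 100 * water mass / dry mass
Step 3: w = 100 * 26.4 / 372.8 = 7.1%

7.1


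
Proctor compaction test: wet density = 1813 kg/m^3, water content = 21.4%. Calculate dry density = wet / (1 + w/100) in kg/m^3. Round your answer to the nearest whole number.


Step 1: Dry density = wet density / (1 + w/100)
Step 2: Dry density = 1813 / (1 + 21.4/100)
Step 3: Dry density = 1813 / 1.214
Step 4: Dry density = 1493 kg/m^3

1493


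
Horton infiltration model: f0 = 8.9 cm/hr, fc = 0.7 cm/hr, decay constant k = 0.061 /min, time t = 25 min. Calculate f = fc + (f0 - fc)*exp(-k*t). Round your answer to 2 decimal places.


Step 1: f = fc + (f0 - fc) * exp(-k * t)
Step 2: exp(-0.061 * 25) = 0.217621
Step 3: f = 0.7 + (8.9 - 0.7) * 0.217621
Step 4: f = 0.7 + 8.2 * 0.217621
Step 5: f = 2.48 cm/hr

2.48


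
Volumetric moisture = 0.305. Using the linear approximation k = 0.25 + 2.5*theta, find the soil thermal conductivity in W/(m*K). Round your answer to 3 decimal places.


Step 1: k = 0.25 + 2.5 * theta
Step 2: k = 0.25 + 2.5 * 0.305
Step 3: k = 0.25 + 0.763
Step 4: k = 1.013 W/(m*K)

1.013


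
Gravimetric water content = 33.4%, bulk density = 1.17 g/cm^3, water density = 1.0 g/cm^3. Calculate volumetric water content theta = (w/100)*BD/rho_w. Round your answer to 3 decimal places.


Step 1: theta = (w / 100) * BD / rho_w
Step 2: theta = (33.4 / 100) * 1.17 / 1.0
Step 3: theta = 0.334 * 1.17
Step 4: theta = 0.391

0.391


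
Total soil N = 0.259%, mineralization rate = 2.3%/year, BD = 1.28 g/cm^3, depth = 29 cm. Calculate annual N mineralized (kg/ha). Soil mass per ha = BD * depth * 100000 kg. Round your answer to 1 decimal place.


Step 1: Soil mass per ha = BD * depth * 100000 = 1.28 * 29 * 100000 = 3712000 kg
Step 2: Total N pool = soil mass * N%/100 = 3712000 * 0.259/100 = 9614.08 kg/ha
Step 3: N mineralized = N pool * rate%/100 = 9614.08 * 2.3/100 = 221.1 kg/ha/yr

221.1


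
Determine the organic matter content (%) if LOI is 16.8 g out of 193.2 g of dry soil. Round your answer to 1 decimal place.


Step 1: OM% = 100 * LOI / sample mass
Step 2: OM = 100 * 16.8 / 193.2
Step 3: OM = 8.7%

8.7


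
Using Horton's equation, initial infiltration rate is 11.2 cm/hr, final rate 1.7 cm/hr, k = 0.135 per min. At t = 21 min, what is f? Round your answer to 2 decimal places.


Step 1: f = fc + (f0 - fc) * exp(-k * t)
Step 2: exp(-0.135 * 21) = 0.058719
Step 3: f = 1.7 + (11.2 - 1.7) * 0.058719
Step 4: f = 1.7 + 9.5 * 0.058719
Step 5: f = 2.26 cm/hr

2.26


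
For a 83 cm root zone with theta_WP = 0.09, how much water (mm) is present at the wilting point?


Step 1: Water (mm) = theta_WP * depth * 10
Step 2: Water = 0.09 * 83 * 10
Step 3: Water = 74.7 mm

74.7


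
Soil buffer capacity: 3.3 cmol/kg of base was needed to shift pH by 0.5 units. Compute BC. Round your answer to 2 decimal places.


Step 1: BC = change in base / change in pH
Step 2: BC = 3.3 / 0.5
Step 3: BC = 6.6 cmol/(kg*pH unit)

6.6


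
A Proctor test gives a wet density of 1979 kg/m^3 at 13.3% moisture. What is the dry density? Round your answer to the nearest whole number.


Step 1: Dry density = wet density / (1 + w/100)
Step 2: Dry density = 1979 / (1 + 13.3/100)
Step 3: Dry density = 1979 / 1.133
Step 4: Dry density = 1747 kg/m^3

1747


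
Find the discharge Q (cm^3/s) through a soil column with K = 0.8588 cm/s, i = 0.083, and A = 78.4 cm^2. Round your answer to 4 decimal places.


Step 1: Apply Darcy's law: Q = K * i * A
Step 2: Q = 0.8588 * 0.083 * 78.4
Step 3: Q = 5.5884 cm^3/s

5.5884


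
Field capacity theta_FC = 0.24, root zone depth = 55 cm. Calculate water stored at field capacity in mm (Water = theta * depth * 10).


Step 1: Water (mm) = theta_FC * depth (cm) * 10
Step 2: Water = 0.24 * 55 * 10
Step 3: Water = 132.0 mm

132.0


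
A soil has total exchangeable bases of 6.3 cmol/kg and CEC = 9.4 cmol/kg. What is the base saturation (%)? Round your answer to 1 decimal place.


Step 1: BS = 100 * (sum of bases) / CEC
Step 2: BS = 100 * 6.3 / 9.4
Step 3: BS = 67.0%

67.0


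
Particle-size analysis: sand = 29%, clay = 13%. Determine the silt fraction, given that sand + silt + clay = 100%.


Step 1: sand + silt + clay = 100%
Step 2: silt = 100 - sand - clay
Step 3: silt = 100 - 29 - 13
Step 4: silt = 58%

58


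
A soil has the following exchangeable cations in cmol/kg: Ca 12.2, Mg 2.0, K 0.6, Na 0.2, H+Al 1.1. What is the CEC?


Step 1: CEC = Ca + Mg + K + Na + (H+Al)
Step 2: CEC = 12.2 + 2.0 + 0.6 + 0.2 + 1.1
Step 3: CEC = 16.1 cmol/kg

16.1


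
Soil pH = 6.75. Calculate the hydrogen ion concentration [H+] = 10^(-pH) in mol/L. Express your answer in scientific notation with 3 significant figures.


Step 1: [H+] = 10^(-pH)
Step 2: [H+] = 10^(-6.75)
Step 3: [H+] = 1.78e-07 mol/L

1.78e-07


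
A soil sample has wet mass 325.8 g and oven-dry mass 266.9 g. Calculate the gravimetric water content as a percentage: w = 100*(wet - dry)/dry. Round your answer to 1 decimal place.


Step 1: Water mass = wet - dry = 325.8 - 266.9 = 58.9 g
Step 2: w = 100 * water mass / dry mass
Step 3: w = 100 * 58.9 / 266.9 = 22.1%

22.1


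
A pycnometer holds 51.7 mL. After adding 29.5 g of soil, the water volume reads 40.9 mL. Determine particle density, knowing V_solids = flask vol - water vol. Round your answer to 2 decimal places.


Step 1: Volume of solids = flask volume - water volume with soil
Step 2: V_solids = 51.7 - 40.9 = 10.8 mL
Step 3: Particle density = mass / V_solids = 29.5 / 10.8 = 2.73 g/cm^3

2.73


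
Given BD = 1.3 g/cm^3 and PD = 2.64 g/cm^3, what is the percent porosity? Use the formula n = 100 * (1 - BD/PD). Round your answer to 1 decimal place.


Step 1: Formula: n = 100 * (1 - BD / PD)
Step 2: n = 100 * (1 - 1.3 / 2.64)
Step 3: n = 100 * (1 - 0.49242)
Step 4: n = 50.8%

50.8


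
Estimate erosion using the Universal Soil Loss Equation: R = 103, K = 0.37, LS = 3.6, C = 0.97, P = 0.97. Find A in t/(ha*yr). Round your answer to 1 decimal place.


Step 1: A = R * K * LS * C * P
Step 2: R * K = 103 * 0.37 = 38.11
Step 3: (R*K) * LS = 38.11 * 3.6 = 137.196
Step 4: * C * P = 137.196 * 0.97 * 0.97 = 129.1
Step 5: A = 129.1 t/(ha*yr)

129.1


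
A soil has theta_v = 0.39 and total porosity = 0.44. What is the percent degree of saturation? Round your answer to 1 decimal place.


Step 1: S = 100 * theta_v / n
Step 2: S = 100 * 0.39 / 0.44
Step 3: S = 88.6%

88.6


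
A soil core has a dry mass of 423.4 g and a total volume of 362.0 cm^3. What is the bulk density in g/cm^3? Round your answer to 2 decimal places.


Step 1: Identify the formula: BD = dry mass / volume
Step 2: Substitute values: BD = 423.4 / 362.0
Step 3: BD = 1.17 g/cm^3

1.17


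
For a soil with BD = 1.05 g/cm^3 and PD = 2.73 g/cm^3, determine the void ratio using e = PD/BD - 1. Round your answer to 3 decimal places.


Step 1: e = PD / BD - 1
Step 2: e = 2.73 / 1.05 - 1
Step 3: e = 2.6 - 1
Step 4: e = 1.6

1.6


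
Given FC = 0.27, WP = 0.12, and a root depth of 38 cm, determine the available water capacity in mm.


Step 1: Available water = (FC - WP) * depth * 10
Step 2: AW = (0.27 - 0.12) * 38 * 10
Step 3: AW = 0.15 * 38 * 10
Step 4: AW = 57.0 mm

57.0


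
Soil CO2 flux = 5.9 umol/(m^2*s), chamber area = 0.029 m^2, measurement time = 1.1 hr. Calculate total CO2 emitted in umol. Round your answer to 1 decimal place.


Step 1: Convert time to seconds: 1.1 hr * 3600 = 3960.0 s
Step 2: Total = flux * area * time_s
Step 3: Total = 5.9 * 0.029 * 3960.0
Step 4: Total = 677.6 umol

677.6


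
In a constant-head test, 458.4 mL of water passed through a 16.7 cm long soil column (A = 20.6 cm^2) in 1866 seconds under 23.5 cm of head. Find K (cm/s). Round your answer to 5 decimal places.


Step 1: K = Q * L / (A * t * h)
Step 2: Numerator = 458.4 * 16.7 = 7655.28
Step 3: Denominator = 20.6 * 1866 * 23.5 = 903330.6
Step 4: K = 7655.28 / 903330.6 = 0.00847 cm/s

0.00847


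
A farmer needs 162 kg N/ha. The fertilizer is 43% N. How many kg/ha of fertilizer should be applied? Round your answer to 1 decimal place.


Step 1: Fertilizer rate = target N / (N content / 100)
Step 2: Rate = 162 / (43 / 100)
Step 3: Rate = 162 / 0.43
Step 4: Rate = 376.7 kg/ha

376.7


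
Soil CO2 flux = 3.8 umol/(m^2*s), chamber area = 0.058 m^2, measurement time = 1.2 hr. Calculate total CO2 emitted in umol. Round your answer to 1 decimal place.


Step 1: Convert time to seconds: 1.2 hr * 3600 = 4320.0 s
Step 2: Total = flux * area * time_s
Step 3: Total = 3.8 * 0.058 * 4320.0
Step 4: Total = 952.1 umol

952.1


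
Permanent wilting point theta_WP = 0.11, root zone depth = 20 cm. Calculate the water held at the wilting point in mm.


Step 1: Water (mm) = theta_WP * depth * 10
Step 2: Water = 0.11 * 20 * 10
Step 3: Water = 22.0 mm

22.0


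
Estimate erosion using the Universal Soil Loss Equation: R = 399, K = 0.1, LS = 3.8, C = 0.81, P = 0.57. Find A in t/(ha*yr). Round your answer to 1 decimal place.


Step 1: A = R * K * LS * C * P
Step 2: R * K = 399 * 0.1 = 39.9
Step 3: (R*K) * LS = 39.9 * 3.8 = 151.62
Step 4: * C * P = 151.62 * 0.81 * 0.57 = 70.0
Step 5: A = 70.0 t/(ha*yr)

70.0


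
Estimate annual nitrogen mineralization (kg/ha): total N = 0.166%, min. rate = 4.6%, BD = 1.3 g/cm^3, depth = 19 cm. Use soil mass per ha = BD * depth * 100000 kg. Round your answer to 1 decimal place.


Step 1: Soil mass per ha = BD * depth * 100000 = 1.3 * 19 * 100000 = 2470000 kg
Step 2: Total N pool = soil mass * N%/100 = 2470000 * 0.166/100 = 4100.2 kg/ha
Step 3: N mineralized = N pool * rate%/100 = 4100.2 * 4.6/100 = 188.6 kg/ha/yr

188.6


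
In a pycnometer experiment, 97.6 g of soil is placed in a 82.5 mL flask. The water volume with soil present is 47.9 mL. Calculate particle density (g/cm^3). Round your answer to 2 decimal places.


Step 1: Volume of solids = flask volume - water volume with soil
Step 2: V_solids = 82.5 - 47.9 = 34.6 mL
Step 3: Particle density = mass / V_solids = 97.6 / 34.6 = 2.82 g/cm^3

2.82


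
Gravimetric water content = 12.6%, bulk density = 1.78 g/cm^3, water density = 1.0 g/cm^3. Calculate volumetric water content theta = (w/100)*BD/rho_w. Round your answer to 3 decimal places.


Step 1: theta = (w / 100) * BD / rho_w
Step 2: theta = (12.6 / 100) * 1.78 / 1.0
Step 3: theta = 0.126 * 1.78
Step 4: theta = 0.224

0.224


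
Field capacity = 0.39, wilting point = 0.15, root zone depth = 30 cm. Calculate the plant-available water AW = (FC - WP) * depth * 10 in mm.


Step 1: Available water = (FC - WP) * depth * 10
Step 2: AW = (0.39 - 0.15) * 30 * 10
Step 3: AW = 0.24 * 30 * 10
Step 4: AW = 72.0 mm

72.0


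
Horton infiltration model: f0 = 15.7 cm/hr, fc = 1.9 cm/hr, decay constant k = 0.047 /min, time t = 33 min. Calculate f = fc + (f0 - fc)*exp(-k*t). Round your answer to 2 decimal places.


Step 1: f = fc + (f0 - fc) * exp(-k * t)
Step 2: exp(-0.047 * 33) = 0.212036
Step 3: f = 1.9 + (15.7 - 1.9) * 0.212036
Step 4: f = 1.9 + 13.8 * 0.212036
Step 5: f = 4.83 cm/hr

4.83


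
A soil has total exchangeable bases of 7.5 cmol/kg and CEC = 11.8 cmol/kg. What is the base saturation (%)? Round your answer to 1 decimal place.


Step 1: BS = 100 * (sum of bases) / CEC
Step 2: BS = 100 * 7.5 / 11.8
Step 3: BS = 63.6%

63.6


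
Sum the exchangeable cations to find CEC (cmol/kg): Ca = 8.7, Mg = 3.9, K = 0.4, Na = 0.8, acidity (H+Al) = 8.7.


Step 1: CEC = Ca + Mg + K + Na + (H+Al)
Step 2: CEC = 8.7 + 3.9 + 0.4 + 0.8 + 8.7
Step 3: CEC = 22.5 cmol/kg

22.5


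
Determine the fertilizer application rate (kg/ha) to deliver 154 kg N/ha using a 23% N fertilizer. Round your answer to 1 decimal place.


Step 1: Fertilizer rate = target N / (N content / 100)
Step 2: Rate = 154 / (23 / 100)
Step 3: Rate = 154 / 0.23
Step 4: Rate = 669.6 kg/ha

669.6


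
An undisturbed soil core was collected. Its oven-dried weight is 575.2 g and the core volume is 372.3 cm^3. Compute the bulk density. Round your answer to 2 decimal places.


Step 1: Identify the formula: BD = dry mass / volume
Step 2: Substitute values: BD = 575.2 / 372.3
Step 3: BD = 1.54 g/cm^3

1.54


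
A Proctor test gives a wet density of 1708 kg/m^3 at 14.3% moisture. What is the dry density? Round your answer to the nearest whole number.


Step 1: Dry density = wet density / (1 + w/100)
Step 2: Dry density = 1708 / (1 + 14.3/100)
Step 3: Dry density = 1708 / 1.143
Step 4: Dry density = 1494 kg/m^3

1494


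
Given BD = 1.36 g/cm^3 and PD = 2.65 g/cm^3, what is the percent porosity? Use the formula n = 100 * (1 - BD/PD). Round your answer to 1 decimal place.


Step 1: Formula: n = 100 * (1 - BD / PD)
Step 2: n = 100 * (1 - 1.36 / 2.65)
Step 3: n = 100 * (1 - 0.51321)
Step 4: n = 48.7%

48.7


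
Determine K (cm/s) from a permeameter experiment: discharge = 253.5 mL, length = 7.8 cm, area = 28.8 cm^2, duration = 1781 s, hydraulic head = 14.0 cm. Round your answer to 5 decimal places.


Step 1: K = Q * L / (A * t * h)
Step 2: Numerator = 253.5 * 7.8 = 1977.3
Step 3: Denominator = 28.8 * 1781 * 14.0 = 718099.2
Step 4: K = 1977.3 / 718099.2 = 0.00275 cm/s

0.00275


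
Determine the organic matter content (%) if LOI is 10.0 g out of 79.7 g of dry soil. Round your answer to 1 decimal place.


Step 1: OM% = 100 * LOI / sample mass
Step 2: OM = 100 * 10.0 / 79.7
Step 3: OM = 12.5%

12.5


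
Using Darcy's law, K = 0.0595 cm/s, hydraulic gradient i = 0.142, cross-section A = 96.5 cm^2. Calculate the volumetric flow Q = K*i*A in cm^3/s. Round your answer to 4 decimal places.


Step 1: Apply Darcy's law: Q = K * i * A
Step 2: Q = 0.0595 * 0.142 * 96.5
Step 3: Q = 0.8153 cm^3/s

0.8153


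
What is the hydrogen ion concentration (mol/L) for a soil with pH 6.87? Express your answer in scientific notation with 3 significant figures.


Step 1: [H+] = 10^(-pH)
Step 2: [H+] = 10^(-6.87)
Step 3: [H+] = 1.35e-07 mol/L

1.35e-07


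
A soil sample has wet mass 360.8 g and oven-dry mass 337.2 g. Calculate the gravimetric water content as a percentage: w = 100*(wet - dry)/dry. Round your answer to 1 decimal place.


Step 1: Water mass = wet - dry = 360.8 - 337.2 = 23.6 g
Step 2: w = 100 * water mass / dry mass
Step 3: w = 100 * 23.6 / 337.2 = 7.0%

7.0


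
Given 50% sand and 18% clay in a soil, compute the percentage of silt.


Step 1: sand + silt + clay = 100%
Step 2: silt = 100 - sand - clay
Step 3: silt = 100 - 50 - 18
Step 4: silt = 32%

32


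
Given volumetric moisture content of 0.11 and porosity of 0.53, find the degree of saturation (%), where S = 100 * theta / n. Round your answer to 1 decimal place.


Step 1: S = 100 * theta_v / n
Step 2: S = 100 * 0.11 / 0.53
Step 3: S = 20.8%

20.8


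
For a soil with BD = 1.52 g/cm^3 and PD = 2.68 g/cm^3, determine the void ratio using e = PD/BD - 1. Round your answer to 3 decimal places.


Step 1: e = PD / BD - 1
Step 2: e = 2.68 / 1.52 - 1
Step 3: e = 1.76316 - 1
Step 4: e = 0.763

0.763


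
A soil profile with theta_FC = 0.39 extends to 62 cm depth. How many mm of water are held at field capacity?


Step 1: Water (mm) = theta_FC * depth (cm) * 10
Step 2: Water = 0.39 * 62 * 10
Step 3: Water = 241.8 mm

241.8


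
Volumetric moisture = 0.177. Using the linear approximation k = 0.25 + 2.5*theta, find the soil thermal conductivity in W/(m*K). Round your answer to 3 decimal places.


Step 1: k = 0.25 + 2.5 * theta
Step 2: k = 0.25 + 2.5 * 0.177
Step 3: k = 0.25 + 0.443
Step 4: k = 0.693 W/(m*K)

0.693


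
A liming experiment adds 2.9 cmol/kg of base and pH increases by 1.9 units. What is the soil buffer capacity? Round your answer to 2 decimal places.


Step 1: BC = change in base / change in pH
Step 2: BC = 2.9 / 1.9
Step 3: BC = 1.53 cmol/(kg*pH unit)

1.53


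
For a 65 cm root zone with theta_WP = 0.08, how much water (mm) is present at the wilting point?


Step 1: Water (mm) = theta_WP * depth * 10
Step 2: Water = 0.08 * 65 * 10
Step 3: Water = 52.0 mm

52.0


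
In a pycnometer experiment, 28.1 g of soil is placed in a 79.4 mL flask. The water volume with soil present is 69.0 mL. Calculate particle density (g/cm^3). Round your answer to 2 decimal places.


Step 1: Volume of solids = flask volume - water volume with soil
Step 2: V_solids = 79.4 - 69.0 = 10.4 mL
Step 3: Particle density = mass / V_solids = 28.1 / 10.4 = 2.7 g/cm^3

2.7


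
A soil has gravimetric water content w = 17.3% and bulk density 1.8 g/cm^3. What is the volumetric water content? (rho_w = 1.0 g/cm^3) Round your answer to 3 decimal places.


Step 1: theta = (w / 100) * BD / rho_w
Step 2: theta = (17.3 / 100) * 1.8 / 1.0
Step 3: theta = 0.173 * 1.8
Step 4: theta = 0.311

0.311


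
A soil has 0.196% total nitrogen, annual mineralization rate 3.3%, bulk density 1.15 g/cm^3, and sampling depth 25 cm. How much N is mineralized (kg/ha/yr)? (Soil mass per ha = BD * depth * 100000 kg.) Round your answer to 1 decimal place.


Step 1: Soil mass per ha = BD * depth * 100000 = 1.15 * 25 * 100000 = 2875000 kg
Step 2: Total N pool = soil mass * N%/100 = 2875000 * 0.196/100 = 5635.0 kg/ha
Step 3: N mineralized = N pool * rate%/100 = 5635.0 * 3.3/100 = 186.0 kg/ha/yr

186.0


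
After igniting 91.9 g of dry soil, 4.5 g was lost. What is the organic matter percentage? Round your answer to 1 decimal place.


Step 1: OM% = 100 * LOI / sample mass
Step 2: OM = 100 * 4.5 / 91.9
Step 3: OM = 4.9%

4.9


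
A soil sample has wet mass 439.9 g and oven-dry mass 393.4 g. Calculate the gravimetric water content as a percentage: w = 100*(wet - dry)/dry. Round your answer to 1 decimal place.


Step 1: Water mass = wet - dry = 439.9 - 393.4 = 46.5 g
Step 2: w = 100 * water mass / dry mass
Step 3: w = 100 * 46.5 / 393.4 = 11.8%

11.8


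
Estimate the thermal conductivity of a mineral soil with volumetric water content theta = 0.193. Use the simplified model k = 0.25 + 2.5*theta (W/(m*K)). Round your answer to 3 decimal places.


Step 1: k = 0.25 + 2.5 * theta
Step 2: k = 0.25 + 2.5 * 0.193
Step 3: k = 0.25 + 0.483
Step 4: k = 0.733 W/(m*K)

0.733


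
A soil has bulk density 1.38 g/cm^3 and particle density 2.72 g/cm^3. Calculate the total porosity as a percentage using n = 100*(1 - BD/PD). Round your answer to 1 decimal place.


Step 1: Formula: n = 100 * (1 - BD / PD)
Step 2: n = 100 * (1 - 1.38 / 2.72)
Step 3: n = 100 * (1 - 0.50735)
Step 4: n = 49.3%

49.3


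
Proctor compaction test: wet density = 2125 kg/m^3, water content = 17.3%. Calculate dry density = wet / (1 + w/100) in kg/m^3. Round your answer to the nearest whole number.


Step 1: Dry density = wet density / (1 + w/100)
Step 2: Dry density = 2125 / (1 + 17.3/100)
Step 3: Dry density = 2125 / 1.173
Step 4: Dry density = 1812 kg/m^3

1812


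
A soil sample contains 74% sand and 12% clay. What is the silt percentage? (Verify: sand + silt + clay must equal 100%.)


Step 1: sand + silt + clay = 100%
Step 2: silt = 100 - sand - clay
Step 3: silt = 100 - 74 - 12
Step 4: silt = 14%

14


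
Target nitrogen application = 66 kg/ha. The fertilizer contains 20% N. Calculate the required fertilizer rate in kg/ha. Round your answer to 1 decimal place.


Step 1: Fertilizer rate = target N / (N content / 100)
Step 2: Rate = 66 / (20 / 100)
Step 3: Rate = 66 / 0.2
Step 4: Rate = 330.0 kg/ha

330.0


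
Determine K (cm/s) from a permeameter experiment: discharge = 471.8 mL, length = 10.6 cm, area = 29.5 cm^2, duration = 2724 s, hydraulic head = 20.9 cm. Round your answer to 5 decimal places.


Step 1: K = Q * L / (A * t * h)
Step 2: Numerator = 471.8 * 10.6 = 5001.08
Step 3: Denominator = 29.5 * 2724 * 20.9 = 1679482.2
Step 4: K = 5001.08 / 1679482.2 = 0.00298 cm/s

0.00298


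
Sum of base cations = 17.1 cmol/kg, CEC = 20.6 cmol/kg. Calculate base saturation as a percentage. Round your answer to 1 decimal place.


Step 1: BS = 100 * (sum of bases) / CEC
Step 2: BS = 100 * 17.1 / 20.6
Step 3: BS = 83.0%

83.0


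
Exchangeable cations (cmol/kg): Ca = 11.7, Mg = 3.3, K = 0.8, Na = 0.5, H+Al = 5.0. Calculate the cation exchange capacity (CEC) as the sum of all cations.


Step 1: CEC = Ca + Mg + K + Na + (H+Al)
Step 2: CEC = 11.7 + 3.3 + 0.8 + 0.5 + 5.0
Step 3: CEC = 21.3 cmol/kg

21.3


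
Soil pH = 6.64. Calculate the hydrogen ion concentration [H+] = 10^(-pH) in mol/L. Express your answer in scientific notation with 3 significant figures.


Step 1: [H+] = 10^(-pH)
Step 2: [H+] = 10^(-6.64)
Step 3: [H+] = 2.29e-07 mol/L

2.29e-07


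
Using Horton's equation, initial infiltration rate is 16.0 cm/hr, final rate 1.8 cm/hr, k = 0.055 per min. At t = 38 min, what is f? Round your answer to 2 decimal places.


Step 1: f = fc + (f0 - fc) * exp(-k * t)
Step 2: exp(-0.055 * 38) = 0.123687
Step 3: f = 1.8 + (16.0 - 1.8) * 0.123687
Step 4: f = 1.8 + 14.2 * 0.123687
Step 5: f = 3.56 cm/hr

3.56


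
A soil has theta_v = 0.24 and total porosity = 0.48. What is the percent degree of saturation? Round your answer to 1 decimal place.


Step 1: S = 100 * theta_v / n
Step 2: S = 100 * 0.24 / 0.48
Step 3: S = 50.0%

50.0


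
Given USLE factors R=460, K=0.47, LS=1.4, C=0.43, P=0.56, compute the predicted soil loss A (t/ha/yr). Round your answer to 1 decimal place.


Step 1: A = R * K * LS * C * P
Step 2: R * K = 460 * 0.47 = 216.2
Step 3: (R*K) * LS = 216.2 * 1.4 = 302.68
Step 4: * C * P = 302.68 * 0.43 * 0.56 = 72.9
Step 5: A = 72.9 t/(ha*yr)

72.9
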